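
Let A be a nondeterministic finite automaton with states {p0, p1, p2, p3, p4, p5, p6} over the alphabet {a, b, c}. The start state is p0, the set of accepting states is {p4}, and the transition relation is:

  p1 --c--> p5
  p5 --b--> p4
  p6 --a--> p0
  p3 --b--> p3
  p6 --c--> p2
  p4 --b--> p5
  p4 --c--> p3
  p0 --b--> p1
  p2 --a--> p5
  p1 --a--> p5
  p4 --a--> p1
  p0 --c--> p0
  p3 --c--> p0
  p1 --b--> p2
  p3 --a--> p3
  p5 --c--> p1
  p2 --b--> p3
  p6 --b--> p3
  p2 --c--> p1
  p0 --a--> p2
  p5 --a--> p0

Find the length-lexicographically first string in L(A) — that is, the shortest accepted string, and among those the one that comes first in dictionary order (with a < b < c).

A breadth-first search from p0 reaches an accepting state first via the path p0 → p2 → p5 → p4 on input aab.
No string of length < 3 is accepted (BFS exhausts all shorter strings without reaching an accepting state), and aab is the lexicographically least accepting string of length 3.

aab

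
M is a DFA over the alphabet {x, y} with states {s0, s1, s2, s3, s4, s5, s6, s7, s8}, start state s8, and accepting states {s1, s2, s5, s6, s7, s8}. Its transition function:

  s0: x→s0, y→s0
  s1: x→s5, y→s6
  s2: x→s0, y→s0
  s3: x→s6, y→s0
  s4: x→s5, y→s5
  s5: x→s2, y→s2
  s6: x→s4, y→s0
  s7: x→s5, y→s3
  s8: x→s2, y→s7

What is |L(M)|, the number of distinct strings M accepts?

The useful subgraph on states {s2, s3, s4, s5, s6, s7, s8} is acyclic, so L(M) is finite; the longest accepting path visits 7 useful states, giving maximum string length 6.
Counting accepting paths from s8 by length: 1 of length 0, 2 of length 1, 1 of length 2, 3 of length 3, 2 of length 5, 4 of length 6. Total 13.

13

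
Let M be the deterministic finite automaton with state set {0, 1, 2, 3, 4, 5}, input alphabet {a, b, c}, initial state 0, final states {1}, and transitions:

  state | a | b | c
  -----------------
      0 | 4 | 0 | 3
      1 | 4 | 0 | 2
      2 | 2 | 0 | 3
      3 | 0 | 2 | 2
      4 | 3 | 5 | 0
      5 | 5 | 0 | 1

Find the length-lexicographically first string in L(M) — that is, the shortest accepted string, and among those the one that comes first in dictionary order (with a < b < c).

abc

A breadth-first search from 0 reaches an accepting state first via the path 0 → 4 → 5 → 1 on input abc.
No string of length < 3 is accepted (BFS exhausts all shorter strings without reaching an accepting state), and abc is the lexicographically least accepting string of length 3.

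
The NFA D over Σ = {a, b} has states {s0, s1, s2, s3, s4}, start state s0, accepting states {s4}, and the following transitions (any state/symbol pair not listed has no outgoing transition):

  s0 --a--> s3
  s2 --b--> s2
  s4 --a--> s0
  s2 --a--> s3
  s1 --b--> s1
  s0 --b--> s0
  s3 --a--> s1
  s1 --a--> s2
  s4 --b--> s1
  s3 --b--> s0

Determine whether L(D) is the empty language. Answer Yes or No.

The states reachable from the start state are {s0, s1, s2, s3}.
None of the accepting states {s4} is reachable, so no string is accepted and L(D) = ∅.

Yes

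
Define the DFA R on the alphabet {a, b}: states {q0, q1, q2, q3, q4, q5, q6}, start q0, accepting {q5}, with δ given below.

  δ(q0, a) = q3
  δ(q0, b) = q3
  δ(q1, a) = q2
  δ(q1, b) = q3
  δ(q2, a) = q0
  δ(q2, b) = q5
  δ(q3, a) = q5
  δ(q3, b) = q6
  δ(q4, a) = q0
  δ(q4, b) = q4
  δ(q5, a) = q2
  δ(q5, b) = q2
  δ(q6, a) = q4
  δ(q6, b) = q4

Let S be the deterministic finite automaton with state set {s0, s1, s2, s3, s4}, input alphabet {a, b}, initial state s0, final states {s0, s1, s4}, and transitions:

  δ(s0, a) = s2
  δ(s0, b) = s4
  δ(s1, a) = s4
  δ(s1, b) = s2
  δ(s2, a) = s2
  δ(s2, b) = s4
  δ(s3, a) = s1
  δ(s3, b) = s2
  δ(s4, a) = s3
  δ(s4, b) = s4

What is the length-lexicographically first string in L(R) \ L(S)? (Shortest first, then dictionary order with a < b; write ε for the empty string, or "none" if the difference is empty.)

aa

The string aa is accepted by R but not by S.
No shorter string lies in the difference, and aa is the lexicographically first length-2 string in L(R) \ L(S).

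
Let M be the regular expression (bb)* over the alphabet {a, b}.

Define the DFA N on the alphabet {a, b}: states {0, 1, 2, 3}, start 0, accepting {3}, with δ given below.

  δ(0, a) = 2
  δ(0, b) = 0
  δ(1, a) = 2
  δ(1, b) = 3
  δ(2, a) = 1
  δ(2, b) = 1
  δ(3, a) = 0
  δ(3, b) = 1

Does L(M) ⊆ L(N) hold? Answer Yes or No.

No

The empty string ε is in L(M) but not in L(N).
So L(M) ⊄ L(N).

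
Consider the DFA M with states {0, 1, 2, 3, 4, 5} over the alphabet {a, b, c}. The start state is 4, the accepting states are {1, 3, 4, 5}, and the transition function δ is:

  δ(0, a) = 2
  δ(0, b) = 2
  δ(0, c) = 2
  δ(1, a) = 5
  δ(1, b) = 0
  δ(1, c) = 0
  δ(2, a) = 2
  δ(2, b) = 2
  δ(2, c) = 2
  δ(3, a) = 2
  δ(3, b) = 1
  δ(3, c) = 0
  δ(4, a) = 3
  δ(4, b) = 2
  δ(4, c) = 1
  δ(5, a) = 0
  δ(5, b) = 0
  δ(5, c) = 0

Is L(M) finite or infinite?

The useful states (reachable from 4 and able to reach an accepting state) are {1, 3, 4, 5}.
Restricted to these states the transition graph has no cycle, so every accepting path has bounded length and L is finite.

finite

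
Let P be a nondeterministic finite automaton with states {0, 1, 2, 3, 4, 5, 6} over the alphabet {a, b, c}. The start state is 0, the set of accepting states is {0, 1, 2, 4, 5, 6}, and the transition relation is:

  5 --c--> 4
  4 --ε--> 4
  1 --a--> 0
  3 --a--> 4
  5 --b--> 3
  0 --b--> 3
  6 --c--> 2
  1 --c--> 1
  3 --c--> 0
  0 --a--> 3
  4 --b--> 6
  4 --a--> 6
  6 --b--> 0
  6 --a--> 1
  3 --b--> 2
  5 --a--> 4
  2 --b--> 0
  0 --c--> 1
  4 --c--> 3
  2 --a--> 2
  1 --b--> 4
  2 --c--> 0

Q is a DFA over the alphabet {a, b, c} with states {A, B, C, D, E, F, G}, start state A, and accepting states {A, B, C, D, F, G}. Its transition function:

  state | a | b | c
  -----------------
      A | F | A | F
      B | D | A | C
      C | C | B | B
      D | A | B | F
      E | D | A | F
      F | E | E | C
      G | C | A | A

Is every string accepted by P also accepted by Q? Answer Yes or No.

The string aa is in L(P) but not in L(Q).
So L(P) ⊄ L(Q).

No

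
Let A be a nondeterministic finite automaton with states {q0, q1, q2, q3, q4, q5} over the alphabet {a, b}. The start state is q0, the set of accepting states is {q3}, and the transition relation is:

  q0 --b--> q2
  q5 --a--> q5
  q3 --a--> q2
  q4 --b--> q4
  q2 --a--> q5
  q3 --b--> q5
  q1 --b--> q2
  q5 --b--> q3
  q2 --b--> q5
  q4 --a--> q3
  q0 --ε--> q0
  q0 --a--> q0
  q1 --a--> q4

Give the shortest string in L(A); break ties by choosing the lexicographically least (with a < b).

bab

A breadth-first search from q0 reaches an accepting state first via the path q0 → q2 → q5 → q3 on input bab.
No string of length < 3 is accepted (BFS exhausts all shorter strings without reaching an accepting state), and bab is the lexicographically least accepting string of length 3.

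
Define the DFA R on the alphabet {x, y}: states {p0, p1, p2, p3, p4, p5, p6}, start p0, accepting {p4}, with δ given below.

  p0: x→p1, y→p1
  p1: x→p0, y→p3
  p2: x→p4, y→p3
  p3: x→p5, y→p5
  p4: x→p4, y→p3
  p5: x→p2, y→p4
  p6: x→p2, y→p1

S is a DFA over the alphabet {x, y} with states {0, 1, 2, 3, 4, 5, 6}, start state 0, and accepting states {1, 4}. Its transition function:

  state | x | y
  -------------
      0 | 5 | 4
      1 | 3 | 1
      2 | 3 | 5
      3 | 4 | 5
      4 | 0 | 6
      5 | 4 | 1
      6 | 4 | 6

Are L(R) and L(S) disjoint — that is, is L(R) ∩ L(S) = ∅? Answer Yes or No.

The string xyyy is accepted by both R and S.
Hence L(R) ∩ L(S) ≠ ∅.

No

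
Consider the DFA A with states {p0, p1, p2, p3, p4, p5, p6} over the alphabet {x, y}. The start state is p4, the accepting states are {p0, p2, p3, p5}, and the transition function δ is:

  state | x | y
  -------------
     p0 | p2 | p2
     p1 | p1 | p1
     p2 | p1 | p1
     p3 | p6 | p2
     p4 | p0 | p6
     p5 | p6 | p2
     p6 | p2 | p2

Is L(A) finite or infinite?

The useful states (reachable from p4 and able to reach an accepting state) are {p0, p2, p4, p6}.
Restricted to these states the transition graph has no cycle, so every accepting path has bounded length and L is finite.

finite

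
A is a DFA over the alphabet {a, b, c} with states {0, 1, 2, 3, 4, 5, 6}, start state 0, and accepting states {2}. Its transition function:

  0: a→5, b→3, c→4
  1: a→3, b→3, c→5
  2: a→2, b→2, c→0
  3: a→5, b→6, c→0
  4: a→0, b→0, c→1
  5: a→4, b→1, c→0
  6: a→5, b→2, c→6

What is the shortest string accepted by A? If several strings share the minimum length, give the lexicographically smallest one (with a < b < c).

bbb

A breadth-first search from 0 reaches an accepting state first via the path 0 → 3 → 6 → 2 on input bbb.
No string of length < 3 is accepted (BFS exhausts all shorter strings without reaching an accepting state), and bbb is the lexicographically least accepting string of length 3.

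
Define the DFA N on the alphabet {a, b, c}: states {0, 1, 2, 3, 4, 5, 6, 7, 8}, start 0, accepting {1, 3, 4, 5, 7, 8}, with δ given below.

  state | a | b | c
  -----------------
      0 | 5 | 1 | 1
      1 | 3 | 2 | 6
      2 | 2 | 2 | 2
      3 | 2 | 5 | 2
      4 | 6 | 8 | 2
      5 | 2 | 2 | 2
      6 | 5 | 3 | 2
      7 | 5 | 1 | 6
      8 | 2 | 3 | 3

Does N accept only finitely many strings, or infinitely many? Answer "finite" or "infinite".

The useful states (reachable from 0 and able to reach an accepting state) are {0, 1, 3, 5, 6}.
Restricted to these states the transition graph has no cycle, so every accepting path has bounded length and L is finite.

finite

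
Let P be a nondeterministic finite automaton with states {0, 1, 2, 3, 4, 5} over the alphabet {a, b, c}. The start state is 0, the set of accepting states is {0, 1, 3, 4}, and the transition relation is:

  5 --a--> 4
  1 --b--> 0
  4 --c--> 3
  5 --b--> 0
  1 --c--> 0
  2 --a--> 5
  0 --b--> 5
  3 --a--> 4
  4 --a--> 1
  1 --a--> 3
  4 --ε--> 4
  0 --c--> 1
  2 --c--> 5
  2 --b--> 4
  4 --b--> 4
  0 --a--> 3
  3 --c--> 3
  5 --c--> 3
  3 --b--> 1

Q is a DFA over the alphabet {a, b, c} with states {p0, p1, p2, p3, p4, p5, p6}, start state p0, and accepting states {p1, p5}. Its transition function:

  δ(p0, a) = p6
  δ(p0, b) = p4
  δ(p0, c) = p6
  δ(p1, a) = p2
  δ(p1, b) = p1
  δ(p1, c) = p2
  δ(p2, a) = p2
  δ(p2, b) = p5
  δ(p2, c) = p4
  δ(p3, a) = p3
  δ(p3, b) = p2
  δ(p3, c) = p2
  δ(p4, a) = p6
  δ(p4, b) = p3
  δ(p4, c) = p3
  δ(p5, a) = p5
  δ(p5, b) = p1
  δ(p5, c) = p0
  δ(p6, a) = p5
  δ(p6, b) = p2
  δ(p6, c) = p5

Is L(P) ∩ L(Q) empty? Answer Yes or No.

The string aa is accepted by both P and Q.
Hence L(P) ∩ L(Q) ≠ ∅.

No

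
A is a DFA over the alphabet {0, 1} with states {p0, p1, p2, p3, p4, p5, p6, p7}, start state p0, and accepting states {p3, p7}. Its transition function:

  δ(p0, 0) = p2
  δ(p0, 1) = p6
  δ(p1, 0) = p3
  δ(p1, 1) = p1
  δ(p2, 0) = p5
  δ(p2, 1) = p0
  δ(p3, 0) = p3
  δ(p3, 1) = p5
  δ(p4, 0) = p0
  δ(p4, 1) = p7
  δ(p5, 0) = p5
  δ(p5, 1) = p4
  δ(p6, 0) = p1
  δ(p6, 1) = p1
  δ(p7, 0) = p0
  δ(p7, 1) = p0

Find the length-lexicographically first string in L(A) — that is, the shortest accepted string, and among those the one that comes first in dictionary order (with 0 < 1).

A breadth-first search from p0 reaches an accepting state first via the path p0 → p6 → p1 → p3 on input 100.
No string of length < 3 is accepted (BFS exhausts all shorter strings without reaching an accepting state), and 100 is the lexicographically least accepting string of length 3.

100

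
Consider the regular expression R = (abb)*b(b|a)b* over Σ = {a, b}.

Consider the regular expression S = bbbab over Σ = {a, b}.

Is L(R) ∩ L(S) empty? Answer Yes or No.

Yes

Converting the expression R to a DFA (subset construction, then merging equivalent states) gives the minimal DFA with states {r0, r1, r2, r3, r4, r5}, start state r0, accepting states {r5} and transitions r0: a→r1, b→r2; r1: a→r3, b→r4; r2: a→r5, b→r5; r3: a→r3, b→r3; r4: a→r3, b→r0; r5: a→r3, b→r5.
Converting the expression S to a DFA (subset construction, then merging equivalent states) gives the minimal DFA with states {s0, s1, s2, s3, s4, s5, s6}, start state s0, accepting states {s6} and transitions s0: a→s1, b→s2; s1: a→s1, b→s1; s2: a→s1, b→s3; s3: a→s1, b→s4; s4: a→s5, b→s1; s5: a→s1, b→s6; s6: a→s1, b→s1.
Exploring the product automaton R × S from the start pair (r0, s0), following both machines on each input symbol, reaches 12 state pairs: (r0, s0), (r1, s1), (r2, s2), (r3, s1), (r4, s1), (r5, s1), (r5, s3), (r0, s1), (r5, s4), (r2, s1), (r3, s5), (r3, s6).
R accepts in {r5} and S accepts in {s6}; no reachable pair has both components accepting, so no string drives both machines to acceptance simultaneously and L(R) ∩ L(S) = ∅.
So no string is accepted by both, and the intersection is empty.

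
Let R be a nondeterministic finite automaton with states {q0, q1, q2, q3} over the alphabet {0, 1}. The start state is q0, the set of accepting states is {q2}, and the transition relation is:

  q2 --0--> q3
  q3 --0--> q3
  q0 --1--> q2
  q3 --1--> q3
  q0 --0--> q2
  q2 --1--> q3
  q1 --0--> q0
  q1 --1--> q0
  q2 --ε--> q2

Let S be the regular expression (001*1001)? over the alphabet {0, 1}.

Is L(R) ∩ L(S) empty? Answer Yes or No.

Yes

Converting the expression S to a DFA (subset construction, then merging equivalent states) gives the minimal DFA with states {s0, s1, s2, s3, s4, s5, s6, s7}, start state s0, accepting states {s0, s7} and transitions s0: 0→s1, 1→s2; s1: 0→s3, 1→s2; s2: 0→s2, 1→s2; s3: 0→s2, 1→s4; s4: 0→s5, 1→s4; s5: 0→s6, 1→s2; s6: 0→s2, 1→s7; s7: 0→s2, 1→s2.
Exploring the product automaton R × S from the start pair (q0, s0), following both machines on each input symbol, reaches 9 state pairs: (q0, s0), (q2, s1), (q2, s2), (q3, s3), (q3, s2), (q3, s4), (q3, s5), (q3, s6), (q3, s7).
R accepts in {q2} and S accepts in {s0, s7}; no reachable pair has both components accepting, so no string drives both machines to acceptance simultaneously and L(R) ∩ L(S) = ∅.
So no string is accepted by both, and the intersection is empty.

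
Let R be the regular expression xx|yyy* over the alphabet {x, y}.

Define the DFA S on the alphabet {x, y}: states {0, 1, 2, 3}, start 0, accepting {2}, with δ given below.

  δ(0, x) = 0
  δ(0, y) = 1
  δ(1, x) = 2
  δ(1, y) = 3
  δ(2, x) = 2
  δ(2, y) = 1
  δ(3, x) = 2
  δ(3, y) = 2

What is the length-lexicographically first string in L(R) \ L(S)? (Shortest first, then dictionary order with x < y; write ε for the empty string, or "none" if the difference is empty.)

The string xx is accepted by R but not by S.
No shorter string lies in the difference, and xx is the lexicographically first length-2 string in L(R) \ L(S).

xx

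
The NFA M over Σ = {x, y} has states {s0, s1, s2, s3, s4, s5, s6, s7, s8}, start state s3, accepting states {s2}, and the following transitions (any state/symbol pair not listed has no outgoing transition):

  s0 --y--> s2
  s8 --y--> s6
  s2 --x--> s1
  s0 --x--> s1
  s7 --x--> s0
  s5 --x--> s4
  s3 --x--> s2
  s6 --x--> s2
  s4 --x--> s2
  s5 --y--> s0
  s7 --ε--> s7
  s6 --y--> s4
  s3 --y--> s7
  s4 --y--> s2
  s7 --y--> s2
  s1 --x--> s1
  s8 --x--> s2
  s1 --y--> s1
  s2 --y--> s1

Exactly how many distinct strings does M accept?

3

The useful subgraph on states {s0, s2, s3, s7} is acyclic, so L(M) is finite; the longest accepting path visits 4 useful states, giving maximum string length 3.
Counting accepting paths from s3 by length: 1 of length 1, 1 of length 2, 1 of length 3. Total 3.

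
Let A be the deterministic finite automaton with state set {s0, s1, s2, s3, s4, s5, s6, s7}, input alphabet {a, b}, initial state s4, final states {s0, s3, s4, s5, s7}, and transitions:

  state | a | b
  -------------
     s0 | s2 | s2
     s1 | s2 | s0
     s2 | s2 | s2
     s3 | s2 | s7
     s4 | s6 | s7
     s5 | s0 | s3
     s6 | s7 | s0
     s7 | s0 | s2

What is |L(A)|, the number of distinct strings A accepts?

The useful subgraph on states {s0, s4, s6, s7} is acyclic, so L(A) is finite; the longest accepting path visits 4 useful states, giving maximum string length 3.
Counting accepting paths from s4 by length: 1 of length 0, 1 of length 1, 3 of length 2, 1 of length 3. Total 6.

6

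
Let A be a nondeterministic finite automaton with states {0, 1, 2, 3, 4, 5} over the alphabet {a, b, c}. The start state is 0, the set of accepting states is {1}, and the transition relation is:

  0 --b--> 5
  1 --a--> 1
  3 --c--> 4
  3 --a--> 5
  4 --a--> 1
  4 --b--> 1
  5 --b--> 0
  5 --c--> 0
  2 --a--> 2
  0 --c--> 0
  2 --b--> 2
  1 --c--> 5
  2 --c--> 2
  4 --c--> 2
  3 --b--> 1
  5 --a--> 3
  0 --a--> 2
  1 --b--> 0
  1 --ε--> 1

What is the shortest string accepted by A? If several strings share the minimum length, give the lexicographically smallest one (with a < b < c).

A breadth-first search from 0 reaches an accepting state first via the path 0 → 5 → 3 → 1 on input bab.
No string of length < 3 is accepted (BFS exhausts all shorter strings without reaching an accepting state), and bab is the lexicographically least accepting string of length 3.

bab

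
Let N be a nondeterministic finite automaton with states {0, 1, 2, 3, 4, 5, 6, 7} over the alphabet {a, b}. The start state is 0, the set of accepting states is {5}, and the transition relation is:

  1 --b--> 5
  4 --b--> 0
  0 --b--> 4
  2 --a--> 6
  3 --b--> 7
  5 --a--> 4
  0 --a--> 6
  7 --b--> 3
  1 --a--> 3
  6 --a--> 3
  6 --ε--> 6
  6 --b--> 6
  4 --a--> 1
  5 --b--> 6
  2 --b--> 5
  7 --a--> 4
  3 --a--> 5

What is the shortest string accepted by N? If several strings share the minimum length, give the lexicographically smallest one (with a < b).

aaa

A breadth-first search from 0 reaches an accepting state first via the path 0 → 6 → 3 → 5 on input aaa.
No string of length < 3 is accepted (BFS exhausts all shorter strings without reaching an accepting state), and aaa is the lexicographically least accepting string of length 3.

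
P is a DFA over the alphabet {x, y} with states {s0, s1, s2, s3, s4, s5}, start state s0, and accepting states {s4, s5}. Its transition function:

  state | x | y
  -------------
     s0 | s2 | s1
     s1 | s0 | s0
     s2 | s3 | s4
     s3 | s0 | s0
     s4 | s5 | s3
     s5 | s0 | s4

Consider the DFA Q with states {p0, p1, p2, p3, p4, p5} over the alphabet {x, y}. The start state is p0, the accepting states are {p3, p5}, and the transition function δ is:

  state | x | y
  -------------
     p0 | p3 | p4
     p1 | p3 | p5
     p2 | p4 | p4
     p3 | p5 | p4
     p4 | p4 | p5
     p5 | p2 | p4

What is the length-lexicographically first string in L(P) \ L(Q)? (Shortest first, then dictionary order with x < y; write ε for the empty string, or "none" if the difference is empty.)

The string xy is accepted by P but not by Q.
No shorter string lies in the difference, and xy is the lexicographically first length-2 string in L(P) \ L(Q).

xy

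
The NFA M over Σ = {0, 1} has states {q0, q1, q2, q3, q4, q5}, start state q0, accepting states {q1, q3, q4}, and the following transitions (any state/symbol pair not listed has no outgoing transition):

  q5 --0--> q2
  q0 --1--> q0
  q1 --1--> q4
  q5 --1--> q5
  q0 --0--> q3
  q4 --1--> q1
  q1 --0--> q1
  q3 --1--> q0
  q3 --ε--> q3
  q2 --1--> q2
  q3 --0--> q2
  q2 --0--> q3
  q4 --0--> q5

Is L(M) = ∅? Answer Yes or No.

No

The string 0 is accepted: the run q0 → q3 ends in the accepting state q3.
Since at least one string is accepted, L(M) is not empty.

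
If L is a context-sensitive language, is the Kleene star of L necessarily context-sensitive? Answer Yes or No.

Yes

An LBA guesses a factorisation of the input into blocks (marking block boundaries on a second track) and verifies each block with the LBA for L; this uses no space beyond the input, so L* is context-sensitive.
So the context-sensitive languages are closed under Kleene star.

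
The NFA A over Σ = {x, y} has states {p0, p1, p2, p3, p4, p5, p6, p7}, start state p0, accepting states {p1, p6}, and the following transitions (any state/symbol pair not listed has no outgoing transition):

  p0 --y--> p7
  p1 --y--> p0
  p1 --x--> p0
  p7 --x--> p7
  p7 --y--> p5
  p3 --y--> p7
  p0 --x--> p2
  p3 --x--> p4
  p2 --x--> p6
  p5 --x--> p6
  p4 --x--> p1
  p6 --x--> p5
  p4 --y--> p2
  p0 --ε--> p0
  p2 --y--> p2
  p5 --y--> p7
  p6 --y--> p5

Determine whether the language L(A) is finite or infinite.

infinite

State p2 is reachable from the start and can reach an accepting state, and it lies on the cycle p2 → p2.
Traversing that cycle any number of times yields accepted strings of unbounded length, so the language is infinite.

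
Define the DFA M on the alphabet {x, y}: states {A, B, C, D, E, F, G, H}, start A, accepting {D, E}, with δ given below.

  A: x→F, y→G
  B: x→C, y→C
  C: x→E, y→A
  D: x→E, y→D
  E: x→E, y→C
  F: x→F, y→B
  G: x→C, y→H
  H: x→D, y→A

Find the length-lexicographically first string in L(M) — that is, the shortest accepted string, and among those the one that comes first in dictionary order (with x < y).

yxx

A breadth-first search from A reaches an accepting state first via the path A → G → C → E on input yxx.
No string of length < 3 is accepted (BFS exhausts all shorter strings without reaching an accepting state), and yxx is the lexicographically least accepting string of length 3.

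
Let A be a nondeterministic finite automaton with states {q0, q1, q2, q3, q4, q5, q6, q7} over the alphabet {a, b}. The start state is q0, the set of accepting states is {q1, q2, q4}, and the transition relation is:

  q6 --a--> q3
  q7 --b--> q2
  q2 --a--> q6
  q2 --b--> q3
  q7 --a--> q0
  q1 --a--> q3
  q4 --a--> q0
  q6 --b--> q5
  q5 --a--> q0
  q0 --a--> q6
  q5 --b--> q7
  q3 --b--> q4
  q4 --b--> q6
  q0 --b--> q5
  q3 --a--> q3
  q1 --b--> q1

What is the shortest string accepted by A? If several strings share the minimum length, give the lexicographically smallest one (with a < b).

A breadth-first search from q0 reaches an accepting state first via the path q0 → q6 → q3 → q4 on input aab.
No string of length < 3 is accepted (BFS exhausts all shorter strings without reaching an accepting state), and aab is the lexicographically least accepting string of length 3.

aab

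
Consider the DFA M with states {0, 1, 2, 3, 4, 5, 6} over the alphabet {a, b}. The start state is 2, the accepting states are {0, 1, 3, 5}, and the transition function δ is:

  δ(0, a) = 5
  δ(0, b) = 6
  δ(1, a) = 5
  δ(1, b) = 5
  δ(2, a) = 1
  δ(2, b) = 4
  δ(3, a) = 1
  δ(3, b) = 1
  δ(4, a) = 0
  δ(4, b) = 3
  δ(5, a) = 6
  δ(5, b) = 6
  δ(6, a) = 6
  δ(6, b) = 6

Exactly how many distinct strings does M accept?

12

The useful subgraph on states {0, 1, 2, 3, 4, 5} is acyclic, so L(M) is finite; the longest accepting path visits 5 useful states, giving maximum string length 4.
Counting accepting paths from 2 by length: 1 of length 1, 4 of length 2, 3 of length 3, 4 of length 4. Total 12.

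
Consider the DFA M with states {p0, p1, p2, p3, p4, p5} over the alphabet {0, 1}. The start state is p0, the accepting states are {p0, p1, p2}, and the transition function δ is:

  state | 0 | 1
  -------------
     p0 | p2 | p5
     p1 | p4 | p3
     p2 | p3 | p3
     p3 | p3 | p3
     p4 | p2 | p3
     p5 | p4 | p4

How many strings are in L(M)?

4

The useful subgraph on states {p0, p2, p4, p5} is acyclic, so L(M) is finite; the longest accepting path visits 4 useful states, giving maximum string length 3.
Counting accepting paths from p0 by length: 1 of length 0, 1 of length 1, 2 of length 3. Total 4.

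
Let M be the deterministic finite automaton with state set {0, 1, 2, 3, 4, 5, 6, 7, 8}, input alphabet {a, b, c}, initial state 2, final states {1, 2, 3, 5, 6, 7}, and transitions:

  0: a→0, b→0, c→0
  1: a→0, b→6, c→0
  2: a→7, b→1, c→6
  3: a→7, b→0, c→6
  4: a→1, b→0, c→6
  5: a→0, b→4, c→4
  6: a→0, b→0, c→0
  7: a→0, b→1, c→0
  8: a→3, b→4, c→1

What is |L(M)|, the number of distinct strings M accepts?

7

The useful subgraph on states {1, 2, 6, 7} is acyclic, so L(M) is finite; the longest accepting path visits 4 useful states, giving maximum string length 3.
Counting accepting paths from 2 by length: 1 of length 0, 3 of length 1, 2 of length 2, 1 of length 3. Total 7.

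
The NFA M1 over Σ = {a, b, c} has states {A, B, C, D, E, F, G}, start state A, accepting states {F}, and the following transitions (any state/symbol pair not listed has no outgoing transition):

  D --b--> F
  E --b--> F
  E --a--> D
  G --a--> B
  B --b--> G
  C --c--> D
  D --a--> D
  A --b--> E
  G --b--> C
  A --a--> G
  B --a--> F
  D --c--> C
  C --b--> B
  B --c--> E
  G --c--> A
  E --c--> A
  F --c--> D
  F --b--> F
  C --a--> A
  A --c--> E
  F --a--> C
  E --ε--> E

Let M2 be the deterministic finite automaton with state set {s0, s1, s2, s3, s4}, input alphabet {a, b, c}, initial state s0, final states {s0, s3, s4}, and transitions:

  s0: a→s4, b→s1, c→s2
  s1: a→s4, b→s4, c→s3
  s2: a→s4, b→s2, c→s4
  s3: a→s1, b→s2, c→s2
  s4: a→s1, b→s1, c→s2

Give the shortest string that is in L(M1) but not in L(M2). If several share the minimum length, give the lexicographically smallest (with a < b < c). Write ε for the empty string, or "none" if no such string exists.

The string cb is accepted by M1 but not by M2.
No shorter string lies in the difference, and cb is the lexicographically first length-2 string in L(M1) \ L(M2).

cb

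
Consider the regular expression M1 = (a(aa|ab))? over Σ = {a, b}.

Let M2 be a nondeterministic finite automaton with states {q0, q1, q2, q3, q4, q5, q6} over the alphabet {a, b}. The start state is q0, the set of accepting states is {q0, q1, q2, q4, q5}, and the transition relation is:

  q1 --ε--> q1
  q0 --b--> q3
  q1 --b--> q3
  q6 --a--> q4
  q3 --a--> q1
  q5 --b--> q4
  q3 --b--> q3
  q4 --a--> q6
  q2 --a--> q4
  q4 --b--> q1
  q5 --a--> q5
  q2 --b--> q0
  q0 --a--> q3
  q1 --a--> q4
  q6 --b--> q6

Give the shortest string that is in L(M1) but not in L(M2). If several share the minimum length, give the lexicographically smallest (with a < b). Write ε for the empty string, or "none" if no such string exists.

aab

The string aab is accepted by M1 but not by M2.
No shorter string lies in the difference, and aab is the lexicographically first length-3 string in L(M1) \ L(M2).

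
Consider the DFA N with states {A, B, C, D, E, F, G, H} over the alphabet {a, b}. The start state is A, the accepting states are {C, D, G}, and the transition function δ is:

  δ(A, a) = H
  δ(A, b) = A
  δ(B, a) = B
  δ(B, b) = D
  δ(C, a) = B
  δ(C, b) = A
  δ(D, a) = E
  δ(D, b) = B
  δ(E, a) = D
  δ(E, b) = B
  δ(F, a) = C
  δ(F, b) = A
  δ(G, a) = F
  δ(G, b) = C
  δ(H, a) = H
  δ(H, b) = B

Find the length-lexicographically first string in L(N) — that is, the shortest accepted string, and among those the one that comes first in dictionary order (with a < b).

abb

A breadth-first search from A reaches an accepting state first via the path A → H → B → D on input abb.
No string of length < 3 is accepted (BFS exhausts all shorter strings without reaching an accepting state), and abb is the lexicographically least accepting string of length 3.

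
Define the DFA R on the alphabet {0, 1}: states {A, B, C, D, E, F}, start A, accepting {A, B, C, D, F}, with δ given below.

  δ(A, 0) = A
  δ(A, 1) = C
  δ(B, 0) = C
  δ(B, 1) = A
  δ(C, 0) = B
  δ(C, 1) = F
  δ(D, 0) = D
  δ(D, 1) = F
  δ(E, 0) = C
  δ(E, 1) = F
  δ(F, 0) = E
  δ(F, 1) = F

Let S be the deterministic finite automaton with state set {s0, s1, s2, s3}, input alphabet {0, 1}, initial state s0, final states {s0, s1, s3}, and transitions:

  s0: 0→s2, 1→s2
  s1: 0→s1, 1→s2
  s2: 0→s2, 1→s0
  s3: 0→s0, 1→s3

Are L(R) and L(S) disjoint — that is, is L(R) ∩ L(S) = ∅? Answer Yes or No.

No

The empty string ε is accepted by both R and S.
Hence L(R) ∩ L(S) ≠ ∅.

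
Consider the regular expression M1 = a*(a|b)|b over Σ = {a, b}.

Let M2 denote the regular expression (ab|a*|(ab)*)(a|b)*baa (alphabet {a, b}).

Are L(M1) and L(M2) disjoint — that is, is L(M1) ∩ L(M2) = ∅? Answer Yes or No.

Converting the expression M1 to a DFA (subset construction, then merging equivalent states) gives the minimal DFA with states {r0, r1, r2, r3}, start state r0, accepting states {r1, r2} and transitions r0: a→r1, b→r2; r1: a→r1, b→r2; r2: a→r3, b→r3; r3: a→r3, b→r3.
Converting the expression M2 to a DFA (subset construction, then merging equivalent states) gives the minimal DFA with states {t0, t1, t2, t3}, start state t0, accepting states {t3} and transitions t0: a→t0, b→t1; t1: a→t2, b→t1; t2: a→t3, b→t1; t3: a→t0, b→t1.
Exploring the product automaton M1 × M2 from the start pair (r0, t0), following both machines on each input symbol, reaches 7 state pairs: (r0, t0), (r1, t0), (r2, t1), (r3, t2), (r3, t1), (r3, t3), (r3, t0).
M1 accepts in {r1, r2} and M2 accepts in {t3}; no reachable pair has both components accepting, so no string drives both machines to acceptance simultaneously and L(M1) ∩ L(M2) = ∅.
So no string is accepted by both, and the intersection is empty.

Yes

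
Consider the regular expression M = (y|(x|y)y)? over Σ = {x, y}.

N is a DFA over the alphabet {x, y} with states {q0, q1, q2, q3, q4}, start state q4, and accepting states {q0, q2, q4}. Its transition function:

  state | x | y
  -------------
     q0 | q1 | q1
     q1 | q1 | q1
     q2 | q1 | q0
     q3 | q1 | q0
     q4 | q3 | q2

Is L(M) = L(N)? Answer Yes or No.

Converting the expression M to a DFA (subset construction, then merging equivalent states) gives the minimal DFA with states {m0, m1, m2, m3, m4}, start state m0, accepting states {m0, m2, m4} and transitions m0: x→m1, y→m2; m1: x→m3, y→m4; m2: x→m3, y→m4; m3: x→m3, y→m3; m4: x→m3, y→m3.
Exploring the product automaton M × N from the start pair (m0, q4), following both machines on each input symbol, reaches 5 state pairs: (m0, q4), (m1, q3), (m2, q2), (m3, q1), (m4, q0).
M accepts in {m0, m2, m4} and N accepts in {q0, q2, q4}. In every reachable pair the two components are either both accepting — (m0, q4), (m2, q2), (m4, q0) — or both non-accepting, so no string is accepted by exactly one of the machines: L(M) \ L(N) and L(N) \ L(M) are both empty.
Hence every string is accepted by M iff it is accepted by N, and the two languages coincide.

Yes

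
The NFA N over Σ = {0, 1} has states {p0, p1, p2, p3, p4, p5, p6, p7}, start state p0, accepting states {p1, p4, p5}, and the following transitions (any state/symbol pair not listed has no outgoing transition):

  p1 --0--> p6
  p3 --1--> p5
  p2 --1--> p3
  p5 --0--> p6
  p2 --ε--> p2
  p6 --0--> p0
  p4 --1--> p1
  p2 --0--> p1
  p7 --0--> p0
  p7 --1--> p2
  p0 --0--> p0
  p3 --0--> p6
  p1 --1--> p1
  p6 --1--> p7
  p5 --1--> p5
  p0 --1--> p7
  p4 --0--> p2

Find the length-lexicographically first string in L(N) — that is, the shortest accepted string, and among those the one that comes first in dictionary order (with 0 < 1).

110

A breadth-first search from p0 reaches an accepting state first via the path p0 → p7 → p2 → p1 on input 110.
No string of length < 3 is accepted (BFS exhausts all shorter strings without reaching an accepting state), and 110 is the lexicographically least accepting string of length 3.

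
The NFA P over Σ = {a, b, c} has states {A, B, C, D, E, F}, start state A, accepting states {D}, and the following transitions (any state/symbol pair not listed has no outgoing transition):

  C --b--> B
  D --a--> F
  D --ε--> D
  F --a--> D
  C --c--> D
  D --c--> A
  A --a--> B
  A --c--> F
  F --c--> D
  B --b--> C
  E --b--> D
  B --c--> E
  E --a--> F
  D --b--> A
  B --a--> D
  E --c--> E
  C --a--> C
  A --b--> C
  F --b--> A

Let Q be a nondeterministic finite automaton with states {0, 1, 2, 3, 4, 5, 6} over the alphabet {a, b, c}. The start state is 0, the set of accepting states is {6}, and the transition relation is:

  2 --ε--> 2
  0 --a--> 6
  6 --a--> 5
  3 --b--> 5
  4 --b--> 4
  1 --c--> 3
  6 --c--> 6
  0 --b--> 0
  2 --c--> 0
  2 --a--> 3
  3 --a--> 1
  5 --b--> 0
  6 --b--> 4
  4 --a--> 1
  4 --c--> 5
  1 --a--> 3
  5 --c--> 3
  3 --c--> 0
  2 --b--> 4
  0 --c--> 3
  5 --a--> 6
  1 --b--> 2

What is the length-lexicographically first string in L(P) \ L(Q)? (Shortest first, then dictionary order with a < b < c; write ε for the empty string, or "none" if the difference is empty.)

The string aa is accepted by P but not by Q.
No shorter string lies in the difference, and aa is the lexicographically first length-2 string in L(P) \ L(Q).

aa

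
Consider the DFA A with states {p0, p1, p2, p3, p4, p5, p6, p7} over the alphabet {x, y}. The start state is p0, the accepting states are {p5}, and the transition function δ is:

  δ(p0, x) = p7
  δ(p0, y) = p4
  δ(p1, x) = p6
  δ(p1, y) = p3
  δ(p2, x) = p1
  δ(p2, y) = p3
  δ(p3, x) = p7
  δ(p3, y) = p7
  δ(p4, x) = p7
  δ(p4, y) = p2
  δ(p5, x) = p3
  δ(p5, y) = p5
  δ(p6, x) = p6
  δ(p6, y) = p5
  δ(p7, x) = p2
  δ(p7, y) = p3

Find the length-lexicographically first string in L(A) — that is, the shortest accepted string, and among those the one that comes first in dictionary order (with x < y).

A breadth-first search from p0 reaches an accepting state first via the path p0 → p7 → p2 → p1 → p6 → p5 on input xxxxy.
No string of length < 5 is accepted (BFS exhausts all shorter strings without reaching an accepting state), and xxxxy is the lexicographically least accepting string of length 5.

xxxxy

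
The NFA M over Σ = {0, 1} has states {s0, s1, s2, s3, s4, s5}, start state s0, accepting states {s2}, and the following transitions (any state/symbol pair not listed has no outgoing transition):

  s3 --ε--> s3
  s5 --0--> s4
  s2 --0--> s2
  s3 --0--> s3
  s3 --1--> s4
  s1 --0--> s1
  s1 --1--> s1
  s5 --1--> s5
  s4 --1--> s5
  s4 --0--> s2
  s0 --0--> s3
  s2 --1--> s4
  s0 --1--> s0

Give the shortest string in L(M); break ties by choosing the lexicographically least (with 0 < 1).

010

A breadth-first search from s0 reaches an accepting state first via the path s0 → s3 → s4 → s2 on input 010.
No string of length < 3 is accepted (BFS exhausts all shorter strings without reaching an accepting state), and 010 is the lexicographically least accepting string of length 3.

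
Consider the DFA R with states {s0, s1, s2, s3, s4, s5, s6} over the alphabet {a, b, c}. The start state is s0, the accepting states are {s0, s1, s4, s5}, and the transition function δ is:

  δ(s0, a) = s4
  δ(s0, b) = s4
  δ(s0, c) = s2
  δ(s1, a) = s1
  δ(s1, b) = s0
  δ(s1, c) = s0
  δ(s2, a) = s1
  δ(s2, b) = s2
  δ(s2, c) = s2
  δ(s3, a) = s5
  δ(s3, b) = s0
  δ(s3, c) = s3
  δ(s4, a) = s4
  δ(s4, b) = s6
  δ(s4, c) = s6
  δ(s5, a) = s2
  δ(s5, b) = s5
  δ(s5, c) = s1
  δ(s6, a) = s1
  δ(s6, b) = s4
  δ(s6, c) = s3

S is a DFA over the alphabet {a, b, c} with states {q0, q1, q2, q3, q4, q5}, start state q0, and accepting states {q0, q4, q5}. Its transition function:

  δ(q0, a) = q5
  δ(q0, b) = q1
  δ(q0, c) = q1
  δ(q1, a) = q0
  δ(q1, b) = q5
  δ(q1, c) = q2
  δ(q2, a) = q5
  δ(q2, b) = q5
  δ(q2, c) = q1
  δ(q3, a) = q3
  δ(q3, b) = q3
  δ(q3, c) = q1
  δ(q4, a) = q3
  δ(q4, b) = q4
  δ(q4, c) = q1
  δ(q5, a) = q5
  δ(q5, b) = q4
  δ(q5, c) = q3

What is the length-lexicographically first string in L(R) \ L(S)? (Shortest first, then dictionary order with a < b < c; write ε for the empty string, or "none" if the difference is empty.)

b

The string b is accepted by R but not by S.
No shorter string lies in the difference, and b is the lexicographically first length-1 string in L(R) \ L(S).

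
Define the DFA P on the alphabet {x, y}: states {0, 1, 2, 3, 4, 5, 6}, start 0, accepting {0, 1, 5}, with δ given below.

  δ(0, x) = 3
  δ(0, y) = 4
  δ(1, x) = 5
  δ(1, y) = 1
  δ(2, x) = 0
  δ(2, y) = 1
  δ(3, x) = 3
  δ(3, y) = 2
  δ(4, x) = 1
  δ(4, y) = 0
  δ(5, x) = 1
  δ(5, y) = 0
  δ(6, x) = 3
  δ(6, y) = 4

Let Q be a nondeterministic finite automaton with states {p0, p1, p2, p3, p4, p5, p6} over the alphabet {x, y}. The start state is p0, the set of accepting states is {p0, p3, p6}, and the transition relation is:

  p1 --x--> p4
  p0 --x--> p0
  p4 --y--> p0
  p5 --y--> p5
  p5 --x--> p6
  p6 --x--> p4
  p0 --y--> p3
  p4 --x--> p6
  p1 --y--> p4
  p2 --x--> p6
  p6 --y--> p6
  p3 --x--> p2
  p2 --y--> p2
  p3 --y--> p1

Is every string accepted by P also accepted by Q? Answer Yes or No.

The string yx is in L(P) but not in L(Q).
So L(P) ⊄ L(Q).

No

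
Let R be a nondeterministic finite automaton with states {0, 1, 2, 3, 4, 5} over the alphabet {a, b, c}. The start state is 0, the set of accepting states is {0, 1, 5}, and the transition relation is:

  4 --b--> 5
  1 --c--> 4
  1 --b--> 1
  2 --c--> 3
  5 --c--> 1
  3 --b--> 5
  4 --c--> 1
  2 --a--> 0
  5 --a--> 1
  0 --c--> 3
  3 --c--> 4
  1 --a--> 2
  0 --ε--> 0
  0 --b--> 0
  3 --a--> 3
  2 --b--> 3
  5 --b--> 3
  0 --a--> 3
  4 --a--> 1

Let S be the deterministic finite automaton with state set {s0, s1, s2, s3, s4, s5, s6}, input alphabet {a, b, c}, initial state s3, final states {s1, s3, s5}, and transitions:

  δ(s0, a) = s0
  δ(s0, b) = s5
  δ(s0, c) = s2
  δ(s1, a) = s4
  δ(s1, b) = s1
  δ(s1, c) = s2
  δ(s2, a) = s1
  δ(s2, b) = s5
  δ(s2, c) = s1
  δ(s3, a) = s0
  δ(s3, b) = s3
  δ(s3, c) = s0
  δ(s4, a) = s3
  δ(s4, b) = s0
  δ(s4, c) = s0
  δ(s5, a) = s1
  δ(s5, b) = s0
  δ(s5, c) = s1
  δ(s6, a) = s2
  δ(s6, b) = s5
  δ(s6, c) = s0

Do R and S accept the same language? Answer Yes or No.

Yes

Exploring the product automaton R × S from the start pair (0, s3), following both machines on each input symbol, reaches 6 state pairs: (0, s3), (3, s0), (5, s5), (4, s2), (1, s1), (2, s4).
R accepts in {0, 1, 5} and S accepts in {s1, s3, s5}. In every reachable pair the two components are either both accepting — (0, s3), (5, s5), (1, s1) — or both non-accepting, so no string is accepted by exactly one of the machines: L(R) \ L(S) and L(S) \ L(R) are both empty.
Hence every string is accepted by R iff it is accepted by S, and the two languages coincide.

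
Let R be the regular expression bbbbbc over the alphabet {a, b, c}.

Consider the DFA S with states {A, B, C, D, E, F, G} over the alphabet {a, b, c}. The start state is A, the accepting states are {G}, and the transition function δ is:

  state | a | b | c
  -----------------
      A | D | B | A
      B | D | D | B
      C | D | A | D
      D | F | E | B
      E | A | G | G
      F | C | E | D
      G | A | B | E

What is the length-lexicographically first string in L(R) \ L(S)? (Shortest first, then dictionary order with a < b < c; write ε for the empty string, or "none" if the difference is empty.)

The string bbbbbc is accepted by R but not by S.
No shorter string lies in the difference, and bbbbbc is the lexicographically first length-6 string in L(R) \ L(S).

bbbbbc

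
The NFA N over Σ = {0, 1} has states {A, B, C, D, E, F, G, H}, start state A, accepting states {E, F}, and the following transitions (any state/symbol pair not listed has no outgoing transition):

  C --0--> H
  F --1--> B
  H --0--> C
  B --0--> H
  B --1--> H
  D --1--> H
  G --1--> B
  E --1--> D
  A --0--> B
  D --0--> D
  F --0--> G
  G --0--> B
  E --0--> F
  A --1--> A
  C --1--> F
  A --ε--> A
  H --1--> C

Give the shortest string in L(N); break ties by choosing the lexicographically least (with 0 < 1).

0001

A breadth-first search from A reaches an accepting state first via the path A → B → H → C → F on input 0001.
No string of length < 4 is accepted (BFS exhausts all shorter strings without reaching an accepting state), and 0001 is the lexicographically least accepting string of length 4.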